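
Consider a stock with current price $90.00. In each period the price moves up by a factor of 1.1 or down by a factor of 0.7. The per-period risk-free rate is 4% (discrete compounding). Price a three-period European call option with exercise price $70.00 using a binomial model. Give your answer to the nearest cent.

Risk-neutral probability p = (1 + 0.04 − 0.7)/(1.1 − 0.7) = 0.3400/0.4000 = 0.8500
Terminal stock prices: S_uuu = 119.8, S_uud = 76.23, S_udd = 48.51, S_ddd = 30.87
Terminal payoffs (S − K): max(49.79, 0) = 49.79, max(6.23, 0) = 6.23, max(-21.49, 0) = 0, max(-39.13, 0) = 0
Node uu (S = 108.9): V_uu = 1/1.04·[0.8500·49.7900 + 0.1500·6.2300] = 41.5923
Node ud (S = 69.3): V_ud = 1/1.04·[0.8500·6.2300 + 0.1500·0.0000] = 5.0918
Node dd (S = 44.1): V_dd = 1/1.04·[0.8500·0.0000 + 0.1500·0.0000] = 0.0000
Node u (S = 99): V_u = 1/1.04·[0.8500·41.5923 + 0.1500·5.0918] = 34.7281
Node d (S = 63): V_d = 1/1.04·[0.8500·5.0918 + 0.1500·0.0000] = 4.1616
Node 0 (S = 90): V_0 = 1/1.04·[0.8500·34.7281 + 0.1500·4.1616] = 28.9838

$28.98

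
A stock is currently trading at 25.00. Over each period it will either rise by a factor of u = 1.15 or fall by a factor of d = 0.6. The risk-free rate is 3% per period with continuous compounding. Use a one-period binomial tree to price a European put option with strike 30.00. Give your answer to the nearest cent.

4.11

Risk-neutral probability p = (e^0.03 − 0.6)/(1.15 − 0.6) = 0.4305/0.5500 = 0.7826
Terminal stock prices: S_u = 28.75, S_d = 15
Terminal payoffs (K − S): max(1.25, 0) = 1.25, max(15, 0) = 15
Node 0 (S = 25): V_0 = e^(−0.03)·[0.7826·1.2500 + 0.2174·15.0000] = 4.1134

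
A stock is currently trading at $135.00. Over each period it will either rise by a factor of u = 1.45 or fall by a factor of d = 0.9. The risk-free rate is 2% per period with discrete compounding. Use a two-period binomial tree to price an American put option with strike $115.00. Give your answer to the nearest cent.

Risk-neutral probability p = (1 + 0.02 − 0.9)/(1.45 − 0.9) = 0.1200/0.5500 = 0.2182
Terminal stock prices: S_uu = 283.8, S_ud = 176.2, S_dd = 109.4
Terminal payoffs (K − S): max(-168.8, 0) = 0, max(-61.18, 0) = 0, max(5.65, 0) = 5.65
Node u (S = 195.8): continuation = 1/1.02·[0.2182·0.0000 + 0.7818·0.0000] = 0.0000; exercise value = 0.0000 ≤ continuation, so V_u = 0.0000
Node d (S = 121.5): continuation = 1/1.02·[0.2182·0.0000 + 0.7818·5.6500] = 4.3307; exercise value = 0.0000 ≤ continuation, so V_d = 4.3307
Node 0 (S = 135): continuation = 1/1.02·[0.2182·0.0000 + 0.7818·4.3307] = 3.3194; exercise value = 0.0000 ≤ continuation, so V_0 = 3.3194

$3.32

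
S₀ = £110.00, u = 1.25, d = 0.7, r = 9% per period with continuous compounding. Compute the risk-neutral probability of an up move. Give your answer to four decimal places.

p = 0.7167

Risk-neutral probability p = (e^0.09 − 0.7)/(1.25 − 0.7) = 0.3942/0.5500 = 0.7167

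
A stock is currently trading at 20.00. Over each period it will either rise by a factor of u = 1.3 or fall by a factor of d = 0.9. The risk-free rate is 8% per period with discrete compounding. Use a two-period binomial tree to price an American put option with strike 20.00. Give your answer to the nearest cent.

Risk-neutral probability p = (1 + 0.08 − 0.9)/(1.3 − 0.9) = 0.1800/0.4000 = 0.4500
Terminal stock prices: S_uu = 33.8, S_ud = 23.4, S_dd = 16.2
Terminal payoffs (K − S): max(-13.8, 0) = 0, max(-3.4, 0) = 0, max(3.8, 0) = 3.8
Node u (S = 26): continuation = 1/1.08·[0.4500·0.0000 + 0.5500·0.0000] = 0.0000; exercise value = 0.0000 ≤ continuation, so V_u = 0.0000
Node d (S = 18): continuation = 1/1.08·[0.4500·0.0000 + 0.5500·3.8000] = 1.9352; exercise value = 2.0000 > continuation, so V_d = 2.0000 (exercise)
Node 0 (S = 20): continuation = 1/1.08·[0.4500·0.0000 + 0.5500·2.0000] = 1.0185; exercise value = 0.0000 ≤ continuation, so V_0 = 1.0185

1.02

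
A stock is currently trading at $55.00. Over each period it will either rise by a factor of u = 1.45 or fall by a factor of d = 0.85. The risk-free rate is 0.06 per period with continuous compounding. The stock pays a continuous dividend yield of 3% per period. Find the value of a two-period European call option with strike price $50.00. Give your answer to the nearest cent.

$11.90

Per-period risk-free factor R = e^0.06 = 1.0618; dividend-adjusted growth = e^(0.06−0.03) = 1.0305.
Risk-neutral probability p = (1.0305 − 0.85)/(1.45 − 0.85) = 0.1805/0.6000 = 0.3008
Terminal stock prices: S_uu = 115.6, S_ud = 67.79, S_dd = 39.74
Terminal payoffs (S − K): max(65.64, 0) = 65.64, max(17.79, 0) = 17.79, max(-10.26, 0) = 0
Node u (S = 79.75): V_u = e^(−0.06)·[0.3008·65.6375 + 0.6992·17.7875] = 30.3048
Node d (S = 46.75): V_d = e^(−0.06)·[0.3008·17.7875 + 0.6992·0.0000] = 5.0382
Node 0 (S = 55): V_0 = e^(−0.06)·[0.3008·30.3048 + 0.6992·5.0382] = 11.9014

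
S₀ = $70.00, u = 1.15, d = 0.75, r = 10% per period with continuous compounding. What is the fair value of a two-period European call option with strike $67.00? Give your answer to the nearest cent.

Risk-neutral probability p = (e^0.1 − 0.75)/(1.15 − 0.75) = 0.3552/0.4000 = 0.8879
Terminal stock prices: S_uu = 92.57, S_ud = 60.38, S_dd = 39.38
Terminal payoffs (S − K): max(25.57, 0) = 25.57, max(-6.625, 0) = 0, max(-27.62, 0) = 0
Node u (S = 80.5): V_u = e^(−0.1)·[0.8879·25.5750 + 0.1121·0.0000] = 20.5477
Node d (S = 52.5): V_d = e^(−0.1)·[0.8879·0.0000 + 0.1121·0.0000] = 0.0000
Node 0 (S = 70): V_0 = e^(−0.1)·[0.8879·20.5477 + 0.1121·0.0000] = 16.5086

$16.51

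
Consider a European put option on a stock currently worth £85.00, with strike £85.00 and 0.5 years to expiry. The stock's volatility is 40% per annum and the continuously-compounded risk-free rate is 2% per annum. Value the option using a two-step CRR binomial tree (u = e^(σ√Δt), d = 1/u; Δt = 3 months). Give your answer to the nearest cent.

CRR parameters: u = e^(σ√Δt) = e^(0.4·√0.25) = 1.2214, d = 1/u = 0.8187
Per-period rate: rΔt = 0.02·0.25 = 0.005, so R = e^0.005 = 1.0050
Risk-neutral probability p = (e^0.005 − 0.8187)/(1.2214 − 0.8187) = 0.1863/0.4027 = 0.4626
Terminal stock prices: S_uu = 126.8, S_ud = 85, S_dd = 56.98
Terminal payoffs (K − S): max(-41.81, 0) = 0, max(0, 0) = 0, max(28.02, 0) = 28.02
Node u (S = 103.8): V_u = e^(−0.005)·[0.4626·0.0000 + 0.5374·0.0000] = 0.0000
Node d (S = 69.59): V_d = e^(−0.005)·[0.4626·0.0000 + 0.5374·28.0228] = 14.9839
Node 0 (S = 85): V_0 = e^(−0.005)·[0.4626·0.0000 + 0.5374·14.9839] = 8.0120

£8.01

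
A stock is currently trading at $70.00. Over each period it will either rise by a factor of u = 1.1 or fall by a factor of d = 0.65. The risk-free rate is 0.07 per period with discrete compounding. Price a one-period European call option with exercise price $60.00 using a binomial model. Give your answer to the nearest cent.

$14.83

Risk-neutral probability p = (1 + 0.07 − 0.65)/(1.1 − 0.65) = 0.4200/0.4500 = 0.9333
Terminal stock prices: S_u = 77, S_d = 45.5
Terminal payoffs (S − K): max(17, 0) = 17, max(-14.5, 0) = 0
Node 0 (S = 70): V_0 = 1/1.07·[0.9333·17.0000 + 0.0667·0.0000] = 14.8287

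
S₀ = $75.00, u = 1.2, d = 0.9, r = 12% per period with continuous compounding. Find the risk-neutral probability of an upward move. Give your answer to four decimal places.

Risk-neutral probability p = (e^0.12 − 0.9)/(1.2 − 0.9) = 0.2275/0.3000 = 0.7583

p = 0.7583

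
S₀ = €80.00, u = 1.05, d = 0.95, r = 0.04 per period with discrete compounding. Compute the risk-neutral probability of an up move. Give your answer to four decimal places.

p = 0.9000

Risk-neutral probability p = (1 + 0.04 − 0.95)/(1.05 − 0.95) = 0.0900/0.1000 = 0.9000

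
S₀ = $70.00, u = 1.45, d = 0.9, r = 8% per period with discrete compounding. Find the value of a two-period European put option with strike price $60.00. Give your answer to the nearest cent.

$1.28

Risk-neutral probability p = (1 + 0.08 − 0.9)/(1.45 − 0.9) = 0.1800/0.5500 = 0.3273
Terminal stock prices: S_uu = 147.2, S_ud = 91.35, S_dd = 56.7
Terminal payoffs (K − S): max(-87.18, 0) = 0, max(-31.35, 0) = 0, max(3.3, 0) = 3.3
Node u (S = 101.5): V_u = 1/1.08·[0.3273·0.0000 + 0.6727·0.0000] = 0.0000
Node d (S = 63): V_d = 1/1.08·[0.3273·0.0000 + 0.6727·3.3000] = 2.0556
Node 0 (S = 70): V_0 = 1/1.08·[0.3273·0.0000 + 0.6727·2.0556] = 1.2804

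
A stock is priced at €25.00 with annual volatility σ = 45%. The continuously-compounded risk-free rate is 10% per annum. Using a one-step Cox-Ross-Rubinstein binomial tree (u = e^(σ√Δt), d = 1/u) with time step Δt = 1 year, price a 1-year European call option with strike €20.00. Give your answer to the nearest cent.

CRR parameters: u = e^(σ√Δt) = e^(0.45·√1) = 1.5683, d = 1/u = 0.6376
Per-period rate: rΔt = 0.1·1 = 0.1, so R = e^0.1 = 1.1052
Risk-neutral probability p = (e^0.1 − 0.6376)/(1.5683 − 0.6376) = 0.4675/0.9307 = 0.5024
Terminal stock prices: S_u = 39.21, S_d = 15.94
Terminal payoffs (S − K): max(19.21, 0) = 19.21, max(-4.059, 0) = 0
Node 0 (S = 25): V_0 = e^(−0.1)·[0.5024·19.2078 + 0.4976·0.0000] = 8.7311

€8.73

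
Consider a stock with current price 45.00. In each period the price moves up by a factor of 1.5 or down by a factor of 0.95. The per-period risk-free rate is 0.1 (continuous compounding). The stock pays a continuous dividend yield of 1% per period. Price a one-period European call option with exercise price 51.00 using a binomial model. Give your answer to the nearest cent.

Per-period risk-free factor R = e^0.1 = 1.1052; dividend-adjusted growth = e^(0.1−0.01) = 1.0942.
Risk-neutral probability p = (1.0942 − 0.95)/(1.5 − 0.95) = 0.1442/0.5500 = 0.2621
Terminal stock prices: S_u = 67.5, S_d = 42.75
Terminal payoffs (S − K): max(16.5, 0) = 16.5, max(-8.25, 0) = 0
Node 0 (S = 45): V_0 = e^(−0.1)·[0.2621·16.5000 + 0.7379·0.0000] = 3.9136

3.91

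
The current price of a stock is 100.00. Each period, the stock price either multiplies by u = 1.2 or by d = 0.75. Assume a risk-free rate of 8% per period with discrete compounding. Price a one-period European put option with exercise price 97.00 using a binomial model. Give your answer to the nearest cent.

5.43

Risk-neutral probability p = (1 + 0.08 − 0.75)/(1.2 − 0.75) = 0.3300/0.4500 = 0.7333
Terminal stock prices: S_u = 120, S_d = 75
Terminal payoffs (K − S): max(-23, 0) = 0, max(22, 0) = 22
Node 0 (S = 100): V_0 = 1/1.08·[0.7333·0.0000 + 0.2667·22.0000] = 5.4321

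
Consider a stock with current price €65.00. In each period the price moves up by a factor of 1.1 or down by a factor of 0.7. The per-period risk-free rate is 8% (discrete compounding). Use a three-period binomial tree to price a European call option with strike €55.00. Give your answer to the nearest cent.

€21.46

Risk-neutral probability p = (1 + 0.08 − 0.7)/(1.1 − 0.7) = 0.3800/0.4000 = 0.9500
Terminal stock prices: S_uuu = 86.52, S_uud = 55.05, S_udd = 35.03, S_ddd = 22.29
Terminal payoffs (S − K): max(31.52, 0) = 31.52, max(0.055, 0) = 0.055, max(-19.97, 0) = 0, max(-32.71, 0) = 0
Node uu (S = 78.65): V_uu = 1/1.08·[0.9500·31.5150 + 0.0500·0.0550] = 27.7241
Node ud (S = 50.05): V_ud = 1/1.08·[0.9500·0.0550 + 0.0500·0.0000] = 0.0484
Node dd (S = 31.85): V_dd = 1/1.08·[0.9500·0.0000 + 0.0500·0.0000] = 0.0000
Node u (S = 71.5): V_u = 1/1.08·[0.9500·27.7241 + 0.0500·0.0484] = 24.3892
Node d (S = 45.5): V_d = 1/1.08·[0.9500·0.0484 + 0.0500·0.0000] = 0.0426
Node 0 (S = 65): V_0 = 1/1.08·[0.9500·24.3892 + 0.0500·0.0426] = 21.4554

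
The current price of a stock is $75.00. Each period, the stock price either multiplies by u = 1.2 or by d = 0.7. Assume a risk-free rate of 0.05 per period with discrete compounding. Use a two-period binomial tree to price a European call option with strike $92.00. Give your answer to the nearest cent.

$7.11

Risk-neutral probability p = (1 + 0.05 − 0.7)/(1.2 − 0.7) = 0.3500/0.5000 = 0.7000
Terminal stock prices: S_uu = 108, S_ud = 63, S_dd = 36.75
Terminal payoffs (S − K): max(16, 0) = 16, max(-29, 0) = 0, max(-55.25, 0) = 0
Node u (S = 90): V_u = 1/1.05·[0.7000·16.0000 + 0.3000·0.0000] = 10.6667
Node d (S = 52.5): V_d = 1/1.05·[0.7000·0.0000 + 0.3000·0.0000] = 0.0000
Node 0 (S = 75): V_0 = 1/1.05·[0.7000·10.6667 + 0.3000·0.0000] = 7.1111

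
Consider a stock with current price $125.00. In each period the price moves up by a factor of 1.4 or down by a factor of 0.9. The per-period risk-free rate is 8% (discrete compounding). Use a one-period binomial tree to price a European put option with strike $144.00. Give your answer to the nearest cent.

Risk-neutral probability p = (1 + 0.08 − 0.9)/(1.4 − 0.9) = 0.1800/0.5000 = 0.3600
Terminal stock prices: S_u = 175, S_d = 112.5
Terminal payoffs (K − S): max(-31, 0) = 0, max(31.5, 0) = 31.5
Node 0 (S = 125): V_0 = 1/1.08·[0.3600·0.0000 + 0.6400·31.5000] = 18.6667

$18.67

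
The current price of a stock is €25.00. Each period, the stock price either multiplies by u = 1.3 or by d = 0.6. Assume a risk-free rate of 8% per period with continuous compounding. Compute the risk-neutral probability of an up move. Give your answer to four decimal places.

p = 0.6904

Risk-neutral probability p = (e^0.08 − 0.6)/(1.3 − 0.6) = 0.4833/0.7000 = 0.6904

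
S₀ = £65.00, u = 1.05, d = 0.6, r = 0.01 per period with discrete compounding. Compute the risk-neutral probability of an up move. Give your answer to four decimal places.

Risk-neutral probability p = (1 + 0.01 − 0.6)/(1.05 − 0.6) = 0.4100/0.4500 = 0.9111

p = 0.9111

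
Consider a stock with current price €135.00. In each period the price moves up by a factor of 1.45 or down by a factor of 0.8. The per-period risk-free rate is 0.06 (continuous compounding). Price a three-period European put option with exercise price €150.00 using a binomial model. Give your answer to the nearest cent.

Risk-neutral probability p = (e^0.06 − 0.8)/(1.45 − 0.8) = 0.2618/0.6500 = 0.4028
Terminal stock prices: S_uuu = 411.6, S_uud = 227.1, S_udd = 125.3, S_ddd = 69.12
Terminal payoffs (K − S): max(-261.6, 0) = 0, max(-77.07, 0) = 0, max(24.72, 0) = 24.72, max(80.88, 0) = 80.88
Node uu (S = 283.8): V_uu = e^(−0.06)·[0.4028·0.0000 + 0.5972·0.0000] = 0.0000
Node ud (S = 156.6): V_ud = e^(−0.06)·[0.4028·0.0000 + 0.5972·24.7200] = 13.9025
Node dd (S = 86.4): V_dd = e^(−0.06)·[0.4028·24.7200 + 0.5972·80.8800] = 54.8647
Node u (S = 195.8): V_u = e^(−0.06)·[0.4028·0.0000 + 0.5972·13.9025] = 7.8187
Node d (S = 108): V_d = e^(−0.06)·[0.4028·13.9025 + 0.5972·54.8647] = 36.1299
Node 0 (S = 135): V_0 = e^(−0.06)·[0.4028·7.8187 + 0.5972·36.1299] = 23.2855

€23.29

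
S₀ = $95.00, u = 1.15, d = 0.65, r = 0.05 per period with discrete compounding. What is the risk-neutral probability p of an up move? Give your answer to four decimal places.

Risk-neutral probability p = (1 + 0.05 − 0.65)/(1.15 − 0.65) = 0.4000/0.5000 = 0.8000

p = 0.8000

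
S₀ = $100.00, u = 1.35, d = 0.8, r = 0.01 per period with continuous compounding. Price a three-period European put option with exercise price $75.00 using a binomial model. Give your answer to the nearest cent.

Risk-neutral probability p = (e^0.01 − 0.8)/(1.35 − 0.8) = 0.2101/0.5500 = 0.3819
Terminal stock prices: S_uuu = 246, S_uud = 145.8, S_udd = 86.4, S_ddd = 51.2
Terminal payoffs (K − S): max(-171, 0) = 0, max(-70.8, 0) = 0, max(-11.4, 0) = 0, max(23.8, 0) = 23.8
Node uu (S = 182.3): V_uu = e^(−0.01)·[0.3819·0.0000 + 0.6181·0.0000] = 0.0000
Node ud (S = 108): V_ud = e^(−0.01)·[0.3819·0.0000 + 0.6181·0.0000] = 0.0000
Node dd (S = 64): V_dd = e^(−0.01)·[0.3819·0.0000 + 0.6181·23.8000] = 14.5642
Node u (S = 135): V_u = e^(−0.01)·[0.3819·0.0000 + 0.6181·0.0000] = 0.0000
Node d (S = 80): V_d = e^(−0.01)·[0.3819·0.0000 + 0.6181·14.5642] = 8.9124
Node 0 (S = 100): V_0 = e^(−0.01)·[0.3819·0.0000 + 0.6181·8.9124] = 5.4539

$5.45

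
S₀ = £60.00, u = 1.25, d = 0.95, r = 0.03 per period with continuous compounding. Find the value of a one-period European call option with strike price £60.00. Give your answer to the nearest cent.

£3.90

Risk-neutral probability p = (e^0.03 − 0.95)/(1.25 − 0.95) = 0.0805/0.3000 = 0.2682
Terminal stock prices: S_u = 75, S_d = 57
Terminal payoffs (S − K): max(15, 0) = 15, max(-3, 0) = 0
Node 0 (S = 60): V_0 = e^(−0.03)·[0.2682·15.0000 + 0.7318·0.0000] = 3.9038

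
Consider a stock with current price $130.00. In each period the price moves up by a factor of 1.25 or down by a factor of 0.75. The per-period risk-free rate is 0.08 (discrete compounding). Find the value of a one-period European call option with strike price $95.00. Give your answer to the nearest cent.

$42.04

Risk-neutral probability p = (1 + 0.08 − 0.75)/(1.25 − 0.75) = 0.3300/0.5000 = 0.6600
Terminal stock prices: S_u = 162.5, S_d = 97.5
Terminal payoffs (S − K): max(67.5, 0) = 67.5, max(2.5, 0) = 2.5
Node 0 (S = 130): V_0 = 1/1.08·[0.6600·67.5000 + 0.3400·2.5000] = 42.0370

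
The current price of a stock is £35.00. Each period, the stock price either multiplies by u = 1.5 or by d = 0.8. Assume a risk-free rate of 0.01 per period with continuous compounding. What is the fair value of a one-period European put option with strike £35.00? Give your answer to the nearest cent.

Risk-neutral probability p = (e^0.01 − 0.8)/(1.5 − 0.8) = 0.2101/0.7000 = 0.3001
Terminal stock prices: S_u = 52.5, S_d = 28
Terminal payoffs (K − S): max(-17.5, 0) = 0, max(7, 0) = 7
Node 0 (S = 35): V_0 = e^(−0.01)·[0.3001·0.0000 + 0.6999·7.0000] = 4.8507

£4.85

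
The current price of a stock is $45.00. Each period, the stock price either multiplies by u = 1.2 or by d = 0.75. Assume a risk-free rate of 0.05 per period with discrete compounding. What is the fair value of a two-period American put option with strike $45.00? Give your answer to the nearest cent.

$4.48

Risk-neutral probability p = (1 + 0.05 − 0.75)/(1.2 − 0.75) = 0.3000/0.4500 = 0.6667
Terminal stock prices: S_uu = 64.8, S_ud = 40.5, S_dd = 25.31
Terminal payoffs (K − S): max(-19.8, 0) = 0, max(4.5, 0) = 4.5, max(19.69, 0) = 19.69
Node u (S = 54): continuation = 1/1.05·[0.6667·0.0000 + 0.3333·4.5000] = 1.4286; exercise value = 0.0000 ≤ continuation, so V_u = 1.4286
Node d (S = 33.75): continuation = 1/1.05·[0.6667·4.5000 + 0.3333·19.6875] = 9.1071; exercise value = 11.2500 > continuation, so V_d = 11.2500 (exercise)
Node 0 (S = 45): continuation = 1/1.05·[0.6667·1.4286 + 0.3333·11.2500] = 4.4785; exercise value = 0.0000 ≤ continuation, so V_0 = 4.4785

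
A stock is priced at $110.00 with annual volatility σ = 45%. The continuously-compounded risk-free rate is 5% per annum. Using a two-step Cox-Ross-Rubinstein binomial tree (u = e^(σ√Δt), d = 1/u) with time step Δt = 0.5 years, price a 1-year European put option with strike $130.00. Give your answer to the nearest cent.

CRR parameters: u = e^(σ√Δt) = e^(0.45·√0.5) = 1.3746, d = 1/u = 0.7275
Per-period rate: rΔt = 0.05·0.5 = 0.025, so R = e^0.025 = 1.0253
Risk-neutral probability p = (e^0.025 − 0.7275)/(1.3746 − 0.7275) = 0.2979/0.6472 = 0.4602
Terminal stock prices: S_uu = 207.9, S_ud = 110, S_dd = 58.21
Terminal payoffs (K − S): max(-77.86, 0) = 0, max(20, 0) = 20, max(71.79, 0) = 71.79
Node u (S = 151.2): V_u = e^(−0.025)·[0.4602·0.0000 + 0.5398·20.0000] = 10.5289
Node d (S = 80.02): V_d = e^(−0.025)·[0.4602·20.0000 + 0.5398·71.7884] = 46.7698
Node 0 (S = 110): V_0 = e^(−0.025)·[0.4602·10.5289 + 0.5398·46.7698] = 29.3477

$29.35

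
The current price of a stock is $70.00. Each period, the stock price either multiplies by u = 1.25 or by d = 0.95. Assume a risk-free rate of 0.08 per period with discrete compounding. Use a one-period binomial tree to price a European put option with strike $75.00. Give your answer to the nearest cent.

Risk-neutral probability p = (1 + 0.08 − 0.95)/(1.25 − 0.95) = 0.1300/0.3000 = 0.4333
Terminal stock prices: S_u = 87.5, S_d = 66.5
Terminal payoffs (K − S): max(-12.5, 0) = 0, max(8.5, 0) = 8.5
Node 0 (S = 70): V_0 = 1/1.08·[0.4333·0.0000 + 0.5667·8.5000] = 4.4599

$4.46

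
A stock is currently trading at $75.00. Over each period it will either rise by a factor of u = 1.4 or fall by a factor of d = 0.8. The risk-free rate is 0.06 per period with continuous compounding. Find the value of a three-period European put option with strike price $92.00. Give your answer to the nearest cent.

Risk-neutral probability p = (e^0.06 − 0.8)/(1.4 − 0.8) = 0.2618/0.6000 = 0.4364
Terminal stock prices: S_uuu = 205.8, S_uud = 117.6, S_udd = 67.2, S_ddd = 38.4
Terminal payoffs (K − S): max(-113.8, 0) = 0, max(-25.6, 0) = 0, max(24.8, 0) = 24.8, max(53.6, 0) = 53.6
Node uu (S = 147): V_uu = e^(−0.06)·[0.4364·0.0000 + 0.5636·0.0000] = 0.0000
Node ud (S = 84): V_ud = e^(−0.06)·[0.4364·0.0000 + 0.5636·24.8000] = 13.1634
Node dd (S = 48): V_dd = e^(−0.06)·[0.4364·24.8000 + 0.5636·53.6000] = 38.6423
Node u (S = 105): V_u = e^(−0.06)·[0.4364·0.0000 + 0.5636·13.1634] = 6.9869
Node d (S = 60): V_d = e^(−0.06)·[0.4364·13.1634 + 0.5636·38.6423] = 25.9207
Node 0 (S = 75): V_0 = e^(−0.06)·[0.4364·6.9869 + 0.5636·25.9207] = 16.6298

$16.63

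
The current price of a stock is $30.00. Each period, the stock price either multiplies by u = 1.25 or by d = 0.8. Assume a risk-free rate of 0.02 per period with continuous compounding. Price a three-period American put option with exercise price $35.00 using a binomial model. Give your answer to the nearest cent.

Risk-neutral probability p = (e^0.02 − 0.8)/(1.25 − 0.8) = 0.2202/0.4500 = 0.4893
Terminal stock prices: S_uuu = 58.59, S_uud = 37.5, S_udd = 24, S_ddd = 15.36
Terminal payoffs (K − S): max(-23.59, 0) = 0, max(-2.5, 0) = 0, max(11, 0) = 11, max(19.64, 0) = 19.64
Node uu (S = 46.88): continuation = e^(−0.02)·[0.4893·0.0000 + 0.5107·0.0000] = 0.0000; exercise value = 0.0000 ≤ continuation, so V_uu = 0.0000
Node ud (S = 30): continuation = e^(−0.02)·[0.4893·0.0000 + 0.5107·11.0000] = 5.5061; exercise value = 5.0000 ≤ continuation, so V_ud = 5.5061
Node dd (S = 19.2): continuation = e^(−0.02)·[0.4893·11.0000 + 0.5107·19.6400] = 15.1070; exercise value = 15.8000 > continuation, so V_dd = 15.8000 (exercise)
Node u (S = 37.5): continuation = e^(−0.02)·[0.4893·0.0000 + 0.5107·5.5061] = 2.7561; exercise value = 0.0000 ≤ continuation, so V_u = 2.7561
Node d (S = 24): continuation = e^(−0.02)·[0.4893·5.5061 + 0.5107·15.8000] = 10.5497; exercise value = 11.0000 > continuation, so V_d = 11.0000 (exercise)
Node 0 (S = 30): continuation = e^(−0.02)·[0.4893·2.7561 + 0.5107·11.0000] = 6.8280; exercise value = 5.0000 ≤ continuation, so V_0 = 6.8280

$6.83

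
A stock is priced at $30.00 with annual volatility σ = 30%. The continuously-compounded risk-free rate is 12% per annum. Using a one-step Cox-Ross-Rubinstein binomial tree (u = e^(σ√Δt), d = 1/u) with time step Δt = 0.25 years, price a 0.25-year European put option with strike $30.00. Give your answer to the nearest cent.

CRR parameters: u = e^(σ√Δt) = e^(0.3·√0.25) = 1.1618, d = 1/u = 0.8607
Per-period rate: rΔt = 0.12·0.25 = 0.03, so R = e^0.03 = 1.0305
Risk-neutral probability p = (e^0.03 − 0.8607)/(1.1618 − 0.8607) = 0.1697/0.3011 = 0.5637
Terminal stock prices: S_u = 34.86, S_d = 25.82
Terminal payoffs (K − S): max(-4.855, 0) = 0, max(4.179, 0) = 4.179
Node 0 (S = 30): V_0 = e^(−0.03)·[0.5637·0.0000 + 0.4363·4.1788] = 1.7693

$1.77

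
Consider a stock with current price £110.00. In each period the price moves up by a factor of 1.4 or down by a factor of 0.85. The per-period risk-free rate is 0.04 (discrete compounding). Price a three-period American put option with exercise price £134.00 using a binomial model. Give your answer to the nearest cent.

Risk-neutral probability p = (1 + 0.04 − 0.85)/(1.4 − 0.85) = 0.1900/0.5500 = 0.3455
Terminal stock prices: S_uuu = 301.8, S_uud = 183.3, S_udd = 111.3, S_ddd = 67.55
Terminal payoffs (K − S): max(-167.8, 0) = 0, max(-49.26, 0) = 0, max(22.74, 0) = 22.74, max(66.45, 0) = 66.45
Node uu (S = 215.6): continuation = 1/1.04·[0.3455·0.0000 + 0.6545·0.0000] = 0.0000; exercise value = 0.0000 ≤ continuation, so V_uu = 0.0000
Node ud (S = 130.9): continuation = 1/1.04·[0.3455·0.0000 + 0.6545·22.7350] = 14.3087; exercise value = 3.1000 ≤ continuation, so V_ud = 14.3087
Node dd (S = 79.47): continuation = 1/1.04·[0.3455·22.7350 + 0.6545·66.4463] = 49.3712; exercise value = 54.5250 > continuation, so V_dd = 54.5250 (exercise)
Node u (S = 154): continuation = 1/1.04·[0.3455·0.0000 + 0.6545·14.3087] = 9.0055; exercise value = 0.0000 ≤ continuation, so V_u = 9.0055
Node d (S = 93.5): continuation = 1/1.04·[0.3455·14.3087 + 0.6545·54.5250] = 39.0693; exercise value = 40.5000 > continuation, so V_d = 40.5000 (exercise)
Node 0 (S = 110): continuation = 1/1.04·[0.3455·9.0055 + 0.6545·40.5000] = 28.4808; exercise value = 24.0000 ≤ continuation, so V_0 = 28.4808

£28.48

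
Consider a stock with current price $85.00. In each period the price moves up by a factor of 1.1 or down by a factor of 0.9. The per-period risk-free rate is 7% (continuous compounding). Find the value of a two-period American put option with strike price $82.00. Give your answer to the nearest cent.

Risk-neutral probability p = (e^0.07 − 0.9)/(1.1 − 0.9) = 0.1725/0.2000 = 0.8625
Terminal stock prices: S_uu = 102.9, S_ud = 84.15, S_dd = 68.85
Terminal payoffs (K − S): max(-20.85, 0) = 0, max(-2.15, 0) = 0, max(13.15, 0) = 13.15
Node u (S = 93.5): continuation = e^(−0.07)·[0.8625·0.0000 + 0.1375·0.0000] = 0.0000; exercise value = 0.0000 ≤ continuation, so V_u = 0.0000
Node d (S = 76.5): continuation = e^(−0.07)·[0.8625·0.0000 + 0.1375·13.1500] = 1.6854; exercise value = 5.5000 > continuation, so V_d = 5.5000 (exercise)
Node 0 (S = 85): continuation = e^(−0.07)·[0.8625·0.0000 + 0.1375·5.5000] = 0.7049; exercise value = 0.0000 ≤ continuation, so V_0 = 0.7049

$0.70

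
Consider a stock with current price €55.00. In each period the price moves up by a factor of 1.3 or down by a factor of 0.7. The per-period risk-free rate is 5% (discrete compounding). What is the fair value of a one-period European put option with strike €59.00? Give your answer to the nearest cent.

Risk-neutral probability p = (1 + 0.05 − 0.7)/(1.3 − 0.7) = 0.3500/0.6000 = 0.5833
Terminal stock prices: S_u = 71.5, S_d = 38.5
Terminal payoffs (K − S): max(-12.5, 0) = 0, max(20.5, 0) = 20.5
Node 0 (S = 55): V_0 = 1/1.05·[0.5833·0.0000 + 0.4167·20.5000] = 8.1349

€8.13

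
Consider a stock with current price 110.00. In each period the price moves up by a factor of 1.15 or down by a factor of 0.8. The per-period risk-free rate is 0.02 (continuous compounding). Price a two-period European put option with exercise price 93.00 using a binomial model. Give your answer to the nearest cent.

Risk-neutral probability p = (e^0.02 − 0.8)/(1.15 − 0.8) = 0.2202/0.3500 = 0.6291
Terminal stock prices: S_uu = 145.5, S_ud = 101.2, S_dd = 70.4
Terminal payoffs (K − S): max(-52.47, 0) = 0, max(-8.2, 0) = 0, max(22.6, 0) = 22.6
Node u (S = 126.5): V_u = e^(−0.02)·[0.6291·0.0000 + 0.3709·0.0000] = 0.0000
Node d (S = 88): V_d = e^(−0.02)·[0.6291·0.0000 + 0.3709·22.6000] = 8.2153
Node 0 (S = 110): V_0 = e^(−0.02)·[0.6291·0.0000 + 0.3709·8.2153] = 2.9864

2.99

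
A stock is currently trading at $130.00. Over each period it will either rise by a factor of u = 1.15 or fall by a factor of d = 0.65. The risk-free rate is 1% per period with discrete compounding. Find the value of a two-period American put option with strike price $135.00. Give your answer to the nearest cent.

$21.48

Risk-neutral probability p = (1 + 0.01 − 0.65)/(1.15 − 0.65) = 0.3600/0.5000 = 0.7200
Terminal stock prices: S_uu = 171.9, S_ud = 97.17, S_dd = 54.93
Terminal payoffs (K − S): max(-36.92, 0) = 0, max(37.83, 0) = 37.83, max(80.07, 0) = 80.07
Node u (S = 149.5): continuation = 1/1.01·[0.7200·0.0000 + 0.2800·37.8250] = 10.4861; exercise value = 0.0000 ≤ continuation, so V_u = 10.4861
Node d (S = 84.5): continuation = 1/1.01·[0.7200·37.8250 + 0.2800·80.0750] = 49.1634; exercise value = 50.5000 > continuation, so V_d = 50.5000 (exercise)
Node 0 (S = 130): continuation = 1/1.01·[0.7200·10.4861 + 0.2800·50.5000] = 21.4753; exercise value = 5.0000 ≤ continuation, so V_0 = 21.4753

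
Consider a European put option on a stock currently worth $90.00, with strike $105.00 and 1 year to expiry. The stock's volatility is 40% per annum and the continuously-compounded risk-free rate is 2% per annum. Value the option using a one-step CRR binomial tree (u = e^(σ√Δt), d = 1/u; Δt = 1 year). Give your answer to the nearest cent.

CRR parameters: u = e^(σ√Δt) = e^(0.4·√1) = 1.4918, d = 1/u = 0.6703
Per-period rate: rΔt = 0.02·1 = 0.02, so R = e^0.02 = 1.0202
Risk-neutral probability p = (e^0.02 − 0.6703)/(1.4918 − 0.6703) = 0.3499/0.8215 = 0.4259
Terminal stock prices: S_u = 134.3, S_d = 60.33
Terminal payoffs (K − S): max(-29.26, 0) = 0, max(44.67, 0) = 44.67
Node 0 (S = 90): V_0 = e^(−0.02)·[0.4259·0.0000 + 0.5741·44.6712] = 25.1378

$25.14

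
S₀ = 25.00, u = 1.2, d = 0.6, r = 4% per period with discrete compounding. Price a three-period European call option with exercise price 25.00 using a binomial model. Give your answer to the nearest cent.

Risk-neutral probability p = (1 + 0.04 − 0.6)/(1.2 − 0.6) = 0.4400/0.6000 = 0.7333
Terminal stock prices: S_uuu = 43.2, S_uud = 21.6, S_udd = 10.8, S_ddd = 5.4
Terminal payoffs (S − K): max(18.2, 0) = 18.2, max(-3.4, 0) = 0, max(-14.2, 0) = 0, max(-19.6, 0) = 0
Node uu (S = 36): V_uu = 1/1.04·[0.7333·18.2000 + 0.2667·0.0000] = 12.8333
Node ud (S = 18): V_ud = 1/1.04·[0.7333·0.0000 + 0.2667·0.0000] = 0.0000
Node dd (S = 9): V_dd = 1/1.04·[0.7333·0.0000 + 0.2667·0.0000] = 0.0000
Node u (S = 30): V_u = 1/1.04·[0.7333·12.8333 + 0.2667·0.0000] = 9.0491
Node d (S = 15): V_d = 1/1.04·[0.7333·0.0000 + 0.2667·0.0000] = 0.0000
Node 0 (S = 25): V_0 = 1/1.04·[0.7333·9.0491 + 0.2667·0.0000] = 6.3808

6.38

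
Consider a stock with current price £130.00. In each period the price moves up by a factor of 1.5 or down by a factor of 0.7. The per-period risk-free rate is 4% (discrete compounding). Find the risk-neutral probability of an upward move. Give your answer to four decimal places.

p = 0.4250

Risk-neutral probability p = (1 + 0.04 − 0.7)/(1.5 − 0.7) = 0.3400/0.8000 = 0.4250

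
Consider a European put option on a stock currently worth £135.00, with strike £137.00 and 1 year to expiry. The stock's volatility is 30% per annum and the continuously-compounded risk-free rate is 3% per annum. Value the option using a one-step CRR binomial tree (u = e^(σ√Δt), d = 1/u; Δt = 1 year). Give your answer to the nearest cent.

£18.83

CRR parameters: u = e^(σ√Δt) = e^(0.3·√1) = 1.3499, d = 1/u = 0.7408
Per-period rate: rΔt = 0.03·1 = 0.03, so R = e^0.03 = 1.0305
Risk-neutral probability p = (e^0.03 − 0.7408)/(1.3499 − 0.7408) = 0.2896/0.6090 = 0.4756
Terminal stock prices: S_u = 182.2, S_d = 100
Terminal payoffs (K − S): max(-45.23, 0) = 0, max(36.99, 0) = 36.99
Node 0 (S = 135): V_0 = e^(−0.03)·[0.4756·0.0000 + 0.5244·36.9895] = 18.8254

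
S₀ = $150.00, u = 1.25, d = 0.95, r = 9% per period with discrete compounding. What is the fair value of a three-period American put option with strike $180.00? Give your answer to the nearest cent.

$30.00

Risk-neutral probability p = (1 + 0.09 − 0.95)/(1.25 − 0.95) = 0.1400/0.3000 = 0.4667
Terminal stock prices: S_uuu = 293, S_uud = 222.7, S_udd = 169.2, S_ddd = 128.6
Terminal payoffs (K − S): max(-113, 0) = 0, max(-42.66, 0) = 0, max(10.78, 0) = 10.78, max(51.39, 0) = 51.39
Node uu (S = 234.4): continuation = 1/1.09·[0.4667·0.0000 + 0.5333·0.0000] = 0.0000; exercise value = 0.0000 ≤ continuation, so V_uu = 0.0000
Node ud (S = 178.1): continuation = 1/1.09·[0.4667·0.0000 + 0.5333·10.7812] = 5.2752; exercise value = 1.8750 ≤ continuation, so V_ud = 5.2752
Node dd (S = 135.4): continuation = 1/1.09·[0.4667·10.7812 + 0.5333·51.3938] = 29.7626; exercise value = 44.6250 > continuation, so V_dd = 44.6250 (exercise)
Node u (S = 187.5): continuation = 1/1.09·[0.4667·0.0000 + 0.5333·5.2752] = 2.5812; exercise value = 0.0000 ≤ continuation, so V_u = 2.5812
Node d (S = 142.5): continuation = 1/1.09·[0.4667·5.2752 + 0.5333·44.6250] = 24.0934; exercise value = 37.5000 > continuation, so V_d = 37.5000 (exercise)
Node 0 (S = 150): continuation = 1/1.09·[0.4667·2.5812 + 0.5333·37.5000] = 19.4537; exercise value = 30.0000 > continuation, so V_0 = 30.0000 (exercise)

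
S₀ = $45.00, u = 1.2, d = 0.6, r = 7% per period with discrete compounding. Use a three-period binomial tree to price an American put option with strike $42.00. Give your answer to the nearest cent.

Risk-neutral probability p = (1 + 0.07 − 0.6)/(1.2 − 0.6) = 0.4700/0.6000 = 0.7833
Terminal stock prices: S_uuu = 77.76, S_uud = 38.88, S_udd = 19.44, S_ddd = 9.72
Terminal payoffs (K − S): max(-35.76, 0) = 0, max(3.12, 0) = 3.12, max(22.56, 0) = 22.56, max(32.28, 0) = 32.28
Node uu (S = 64.8): continuation = 1/1.07·[0.7833·0.0000 + 0.2167·3.1200] = 0.6318; exercise value = 0.0000 ≤ continuation, so V_uu = 0.6318
Node ud (S = 32.4): continuation = 1/1.07·[0.7833·3.1200 + 0.2167·22.5600] = 6.8523; exercise value = 9.6000 > continuation, so V_ud = 9.6000 (exercise)
Node dd (S = 16.2): continuation = 1/1.07·[0.7833·22.5600 + 0.2167·32.2800] = 23.0523; exercise value = 25.8000 > continuation, so V_dd = 25.8000 (exercise)
Node u (S = 54): continuation = 1/1.07·[0.7833·0.6318 + 0.2167·9.6000] = 2.4064; exercise value = 0.0000 ≤ continuation, so V_u = 2.4064
Node d (S = 27): continuation = 1/1.07·[0.7833·9.6000 + 0.2167·25.8000] = 12.2523; exercise value = 15.0000 > continuation, so V_d = 15.0000 (exercise)
Node 0 (S = 45): continuation = 1/1.07·[0.7833·2.4064 + 0.2167·15.0000] = 4.7991; exercise value = 0.0000 ≤ continuation, so V_0 = 4.7991

$4.80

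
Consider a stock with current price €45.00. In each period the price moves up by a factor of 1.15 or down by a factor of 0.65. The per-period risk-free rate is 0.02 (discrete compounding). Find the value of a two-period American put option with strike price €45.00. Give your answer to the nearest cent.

Risk-neutral probability p = (1 + 0.02 − 0.65)/(1.15 − 0.65) = 0.3700/0.5000 = 0.7400
Terminal stock prices: S_uu = 59.51, S_ud = 33.64, S_dd = 19.01
Terminal payoffs (K − S): max(-14.51, 0) = 0, max(11.36, 0) = 11.36, max(25.99, 0) = 25.99
Node u (S = 51.75): continuation = 1/1.02·[0.7400·0.0000 + 0.2600·11.3625] = 2.8963; exercise value = 0.0000 ≤ continuation, so V_u = 2.8963
Node d (S = 29.25): continuation = 1/1.02·[0.7400·11.3625 + 0.2600·25.9875] = 14.8676; exercise value = 15.7500 > continuation, so V_d = 15.7500 (exercise)
Node 0 (S = 45): continuation = 1/1.02·[0.7400·2.8963 + 0.2600·15.7500] = 6.1160; exercise value = 0.0000 ≤ continuation, so V_0 = 6.1160

€6.12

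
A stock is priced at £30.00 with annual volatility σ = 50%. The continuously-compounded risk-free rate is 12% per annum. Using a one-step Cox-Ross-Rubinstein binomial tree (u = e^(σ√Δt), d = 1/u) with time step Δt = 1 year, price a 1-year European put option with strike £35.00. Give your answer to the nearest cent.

£7.45

CRR parameters: u = e^(σ√Δt) = e^(0.5·√1) = 1.6487, d = 1/u = 0.6065
Per-period rate: rΔt = 0.12·1 = 0.12, so R = e^0.12 = 1.1275
Risk-neutral probability p = (e^0.12 − 0.6065)/(1.6487 − 0.6065) = 0.5210/1.0422 = 0.4999
Terminal stock prices: S_u = 49.46, S_d = 18.2
Terminal payoffs (K − S): max(-14.46, 0) = 0, max(16.8, 0) = 16.8
Node 0 (S = 30): V_0 = e^(−0.12)·[0.4999·0.0000 + 0.5001·16.8041] = 7.4538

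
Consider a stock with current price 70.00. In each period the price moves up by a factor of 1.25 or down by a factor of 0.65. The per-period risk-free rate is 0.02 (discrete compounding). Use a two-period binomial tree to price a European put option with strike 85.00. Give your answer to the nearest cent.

Risk-neutral probability p = (1 + 0.02 − 0.65)/(1.25 − 0.65) = 0.3700/0.6000 = 0.6167
Terminal stock prices: S_uu = 109.4, S_ud = 56.88, S_dd = 29.58
Terminal payoffs (K − S): max(-24.38, 0) = 0, max(28.12, 0) = 28.12, max(55.42, 0) = 55.42
Node u (S = 87.5): V_u = 1/1.02·[0.6167·0.0000 + 0.3833·28.1250] = 10.5699
Node d (S = 45.5): V_d = 1/1.02·[0.6167·28.1250 + 0.3833·55.4250] = 37.8333
Node 0 (S = 70): V_0 = 1/1.02·[0.6167·10.5699 + 0.3833·37.8333] = 20.6087

20.61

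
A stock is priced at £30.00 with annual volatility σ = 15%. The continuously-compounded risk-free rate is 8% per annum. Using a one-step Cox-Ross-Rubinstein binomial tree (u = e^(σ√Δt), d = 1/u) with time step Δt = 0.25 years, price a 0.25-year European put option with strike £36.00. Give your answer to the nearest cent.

CRR parameters: u = e^(σ√Δt) = e^(0.15·√0.25) = 1.0779, d = 1/u = 0.9277
Per-period rate: rΔt = 0.08·0.25 = 0.02, so R = e^0.02 = 1.0202
Risk-neutral probability p = (e^0.02 − 0.9277)/(1.0779 − 0.9277) = 0.0925/0.1501 = 0.6158
Terminal stock prices: S_u = 32.34, S_d = 27.83
Terminal payoffs (K − S): max(3.663, 0) = 3.663, max(8.168, 0) = 8.168
Node 0 (S = 30): V_0 = e^(−0.02)·[0.6158·3.6635 + 0.3842·8.1677] = 5.2872

£5.29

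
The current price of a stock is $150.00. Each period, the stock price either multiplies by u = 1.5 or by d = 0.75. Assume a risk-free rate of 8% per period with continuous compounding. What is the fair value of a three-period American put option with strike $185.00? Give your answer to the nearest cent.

$43.49

Risk-neutral probability p = (e^0.08 − 0.75)/(1.5 − 0.75) = 0.3333/0.7500 = 0.4444
Terminal stock prices: S_uuu = 506.2, S_uud = 253.1, S_udd = 126.6, S_ddd = 63.28
Terminal payoffs (K − S): max(-321.2, 0) = 0, max(-68.12, 0) = 0, max(58.44, 0) = 58.44, max(121.7, 0) = 121.7
Node uu (S = 337.5): continuation = e^(−0.08)·[0.4444·0.0000 + 0.5556·0.0000] = 0.0000; exercise value = 0.0000 ≤ continuation, so V_uu = 0.0000
Node ud (S = 168.8): continuation = e^(−0.08)·[0.4444·0.0000 + 0.5556·58.4375] = 29.9726; exercise value = 16.2500 ≤ continuation, so V_ud = 29.9726
Node dd (S = 84.38): continuation = e^(−0.08)·[0.4444·58.4375 + 0.5556·121.7188] = 86.4015; exercise value = 100.6250 > continuation, so V_dd = 100.6250 (exercise)
Node u (S = 225): continuation = e^(−0.08)·[0.4444·0.0000 + 0.5556·29.9726] = 15.3729; exercise value = 0.0000 ≤ continuation, so V_u = 15.3729
Node d (S = 112.5): continuation = e^(−0.08)·[0.4444·29.9726 + 0.5556·100.6250] = 63.9057; exercise value = 72.5000 > continuation, so V_d = 72.5000 (exercise)
Node 0 (S = 150): continuation = e^(−0.08)·[0.4444·15.3729 + 0.5556·72.5000] = 43.4914; exercise value = 35.0000 ≤ continuation, so V_0 = 43.4914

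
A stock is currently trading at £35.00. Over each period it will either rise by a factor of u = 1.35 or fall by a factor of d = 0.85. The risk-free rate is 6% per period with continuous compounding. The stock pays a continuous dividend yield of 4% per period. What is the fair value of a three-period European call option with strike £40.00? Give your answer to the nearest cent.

£4.24

Per-period risk-free factor R = e^0.06 = 1.0618; dividend-adjusted growth = e^(0.06−0.04) = 1.0202.
Risk-neutral probability p = (1.0202 − 0.85)/(1.35 − 0.85) = 0.1702/0.5000 = 0.3404
Terminal stock prices: S_uuu = 86.11, S_uud = 54.22, S_udd = 34.14, S_ddd = 21.49
Terminal payoffs (S − K): max(46.11, 0) = 46.11, max(14.22, 0) = 14.22, max(-5.862, 0) = 0, max(-18.51, 0) = 0
Node uu (S = 63.79): V_uu = e^(−0.06)·[0.3404·46.1131 + 0.6596·14.2194] = 23.6158
Node ud (S = 40.16): V_ud = e^(−0.06)·[0.3404·14.2194 + 0.6596·0.0000] = 4.5584
Node dd (S = 25.29): V_dd = e^(−0.06)·[0.3404·0.0000 + 0.6596·0.0000] = 0.0000
Node u (S = 47.25): V_u = e^(−0.06)·[0.3404·23.6158 + 0.6596·4.5584] = 10.4024
Node d (S = 29.75): V_d = e^(−0.06)·[0.3404·4.5584 + 0.6596·0.0000] = 1.4613
Node 0 (S = 35): V_0 = e^(−0.06)·[0.3404·10.4024 + 0.6596·1.4613] = 4.2425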